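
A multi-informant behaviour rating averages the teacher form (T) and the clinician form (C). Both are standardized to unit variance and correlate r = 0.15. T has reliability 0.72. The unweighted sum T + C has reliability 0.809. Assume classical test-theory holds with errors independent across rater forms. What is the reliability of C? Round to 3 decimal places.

0.841

Var(T+C) = 2 + 2·0.15 = 2.300.
True-score variance = ρ_T + ρ_C + 2·0.15, so 0.809 = (0.72 + ρ_C + 0.30) / 2.300.
ρ_C = 0.809·2.300 − 0.72 − 0.30 = 0.841.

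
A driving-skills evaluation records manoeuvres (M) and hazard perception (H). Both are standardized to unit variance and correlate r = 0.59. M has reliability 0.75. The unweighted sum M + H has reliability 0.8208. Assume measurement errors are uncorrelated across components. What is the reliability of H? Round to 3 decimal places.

Var(M+H) = 2 + 2·0.59 = 3.180.
True-score variance = ρ_M + ρ_H + 2·0.59, so 0.8208 = (0.75 + ρ_H + 1.18) / 3.180.
ρ_H = 0.8208·3.180 − 0.75 − 1.18 = 0.680.

0.680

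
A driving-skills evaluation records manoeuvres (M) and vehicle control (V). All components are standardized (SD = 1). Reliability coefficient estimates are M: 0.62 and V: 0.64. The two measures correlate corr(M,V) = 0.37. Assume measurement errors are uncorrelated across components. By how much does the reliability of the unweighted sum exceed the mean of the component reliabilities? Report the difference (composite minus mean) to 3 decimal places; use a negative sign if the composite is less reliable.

0.100

Var(sum) = 2 + 0.74 = 2.74; true-score variance = 1.26 + 0.74 = 2; composite reliability = 0.7299.
Mean component reliability = 0.6300.
Difference = 0.7299 − 0.6300 = 0.100.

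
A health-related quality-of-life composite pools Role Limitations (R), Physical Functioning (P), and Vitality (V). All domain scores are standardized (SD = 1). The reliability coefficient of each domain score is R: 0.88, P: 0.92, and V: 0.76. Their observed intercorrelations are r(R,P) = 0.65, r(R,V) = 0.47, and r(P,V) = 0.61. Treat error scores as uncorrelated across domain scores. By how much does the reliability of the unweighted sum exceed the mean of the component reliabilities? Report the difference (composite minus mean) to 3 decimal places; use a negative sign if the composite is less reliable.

Var(sum) = 3 + 3.46 = 6.46; true-score variance = 2.56 + 3.46 = 6.02; composite reliability = 0.9319.
Mean component reliability = 0.8533.
Difference = 0.9319 − 0.8533 = 0.079.

0.079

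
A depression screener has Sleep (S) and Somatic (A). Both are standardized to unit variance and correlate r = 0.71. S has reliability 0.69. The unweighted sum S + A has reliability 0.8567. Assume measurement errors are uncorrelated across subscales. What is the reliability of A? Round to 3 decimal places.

0.820

Var(S+A) = 2 + 2·0.71 = 3.420.
True-score variance = ρ_S + ρ_A + 2·0.71, so 0.8567 = (0.69 + ρ_A + 1.42) / 3.420.
ρ_A = 0.8567·3.420 − 0.69 − 1.42 = 0.820.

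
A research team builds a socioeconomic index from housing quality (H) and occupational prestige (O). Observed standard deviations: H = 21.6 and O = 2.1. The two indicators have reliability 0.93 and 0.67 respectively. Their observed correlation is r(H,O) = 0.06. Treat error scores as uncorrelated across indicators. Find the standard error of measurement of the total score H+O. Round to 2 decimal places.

5.84

Var(total) = 470.97 + 5.4432 = 476.413.
True-score variance = 436.856 + 5.4432 = 442.299, so reliability = 0.9284.
Error variance = 476.413 − 442.299 = 34.1145; SEM = √34.1145 = 5.84.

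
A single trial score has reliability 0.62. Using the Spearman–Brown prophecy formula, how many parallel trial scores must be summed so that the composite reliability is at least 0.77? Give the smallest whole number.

3

k ≥ ρ*(1−ρ₁)/(ρ₁(1−ρ*)) = 0.77·0.38 / (0.62·0.23) = 2.052.
Smallest integer k = 3.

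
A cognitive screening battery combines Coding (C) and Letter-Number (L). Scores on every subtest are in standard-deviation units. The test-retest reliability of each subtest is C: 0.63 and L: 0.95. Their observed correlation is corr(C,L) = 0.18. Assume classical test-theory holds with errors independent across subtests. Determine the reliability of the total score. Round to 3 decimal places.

0.822

Var(C+L) = 2 + 2·[0.18] = 2 + 0.36 = 2.36.
With uncorrelated errors the cross-covariances are all true-score covariance, so they carry over unchanged; only the diagonal terms shrink to ρᵢσᵢ².
True-score variance = [0.63 + 0.95] + 0.36 = 1.58 + 0.36 = 1.94.
Reliability = 1.94 / 2.36 = 0.822.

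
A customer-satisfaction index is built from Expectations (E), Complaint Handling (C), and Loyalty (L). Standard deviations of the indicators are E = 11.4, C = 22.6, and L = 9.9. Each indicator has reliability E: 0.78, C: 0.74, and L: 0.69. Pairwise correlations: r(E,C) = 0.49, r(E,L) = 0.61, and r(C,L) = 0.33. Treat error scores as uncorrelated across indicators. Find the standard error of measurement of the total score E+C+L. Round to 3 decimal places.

13.848

Var(total) = 738.73 + 537.845 = 1276.57.
True-score variance = 546.958 + 537.845 = 1084.8, so reliability = 0.8498.
Error variance = 1276.57 − 1084.8 = 191.772; SEM = √191.772 = 13.848.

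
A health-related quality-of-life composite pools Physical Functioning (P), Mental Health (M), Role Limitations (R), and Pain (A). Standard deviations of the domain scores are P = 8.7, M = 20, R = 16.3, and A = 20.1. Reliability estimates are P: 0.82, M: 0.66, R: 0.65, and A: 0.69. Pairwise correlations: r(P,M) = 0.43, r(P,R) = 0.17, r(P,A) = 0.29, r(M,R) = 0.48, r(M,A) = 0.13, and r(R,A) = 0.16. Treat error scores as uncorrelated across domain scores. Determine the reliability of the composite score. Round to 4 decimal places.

Var(P+M+R+A) = 8.7² + 20² + 16.3² + 20.1² + 2·[8.7·20·0.43 + 8.7·16.3·0.17 + 8.7·20.1·0.29 + 20·16.3·0.48 + 20·20.1·0.13 + 16.3·20.1·0.16] = 1145.39 + 821.602 = 1966.99.
Under uncorrelated errors the observed covariances equal the true-score covariances, so only the own-variance terms attenuate.
True-score variance = [8.7²·0.82 + 20²·0.66 + 16.3²·0.65 + 20.1²·0.69] + 821.602 = 777.531 + 821.602 = 1599.13.
Reliability = 1599.13 / 1966.99 = 0.8130.

0.8130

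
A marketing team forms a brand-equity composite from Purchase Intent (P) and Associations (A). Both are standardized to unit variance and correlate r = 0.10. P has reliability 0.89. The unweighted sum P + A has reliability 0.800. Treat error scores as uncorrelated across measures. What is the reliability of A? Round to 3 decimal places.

0.670

Var(P+A) = 2 + 2·0.10 = 2.200.
True-score variance = ρ_P + ρ_A + 2·0.10, so 0.800 = (0.89 + ρ_A + 0.20) / 2.200.
ρ_A = 0.800·2.200 − 0.89 − 0.20 = 0.670.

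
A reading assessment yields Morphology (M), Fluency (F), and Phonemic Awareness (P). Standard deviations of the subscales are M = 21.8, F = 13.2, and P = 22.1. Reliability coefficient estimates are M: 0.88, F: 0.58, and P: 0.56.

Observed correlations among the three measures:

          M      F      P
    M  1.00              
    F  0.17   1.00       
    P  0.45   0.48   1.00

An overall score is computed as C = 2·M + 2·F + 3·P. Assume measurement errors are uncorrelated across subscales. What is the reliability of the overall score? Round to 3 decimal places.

Var(C) = 2²·21.8² + 2²·13.2² + 3²·22.1² + 2·[4·21.8·13.2·0.17 + 6·21.8·22.1·0.45 + 6·13.2·22.1·0.48] = 6993.61 + 4673.27 = 11666.9.
Under uncorrelated errors the observed covariances equal the true-score covariances, so only the own-variance terms attenuate.
True-score variance = [2²·21.8²·0.88 + 2²·13.2²·0.58 + 3²·22.1²·0.56] + 4673.27 = 4538.67 + 4673.27 = 9211.94.
Reliability = 9211.94 / 11666.9 = 0.790.

0.790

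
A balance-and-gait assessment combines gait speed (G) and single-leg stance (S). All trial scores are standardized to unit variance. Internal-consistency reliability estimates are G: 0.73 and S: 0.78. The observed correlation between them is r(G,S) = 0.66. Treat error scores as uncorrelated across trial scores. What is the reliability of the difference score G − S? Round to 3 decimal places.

0.279

Var(G−S) = 1 + 1 − 2·0.66 = 2 − 1.32 = 0.68.
With uncorrelated errors the cross-covariances are all true-score covariance, so they carry over unchanged; only the diagonal terms shrink to ρᵢσᵢ².
True-score variance = [0.73 + 0.78] − 1.32 = 1.51 − 1.32 = 0.19.
Reliability = 0.19 / 0.68 = 0.279.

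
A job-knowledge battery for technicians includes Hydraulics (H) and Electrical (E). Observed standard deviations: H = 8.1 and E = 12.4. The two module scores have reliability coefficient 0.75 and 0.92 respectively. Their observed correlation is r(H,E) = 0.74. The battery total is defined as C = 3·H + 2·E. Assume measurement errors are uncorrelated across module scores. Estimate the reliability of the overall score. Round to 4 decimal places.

Var(C) = 3²·8.1² + 2²·12.4² + 2·[6·8.1·12.4·0.74] = 1205.53 + 891.907 = 2097.44.
Under uncorrelated errors the observed covariances equal the true-score covariances, so only the own-variance terms attenuate.
True-score variance = [3²·8.1²·0.75 + 2²·12.4²·0.92] + 891.907 = 1008.7 + 891.907 = 1900.61.
Reliability = 1900.61 / 2097.44 = 0.9062.

0.9062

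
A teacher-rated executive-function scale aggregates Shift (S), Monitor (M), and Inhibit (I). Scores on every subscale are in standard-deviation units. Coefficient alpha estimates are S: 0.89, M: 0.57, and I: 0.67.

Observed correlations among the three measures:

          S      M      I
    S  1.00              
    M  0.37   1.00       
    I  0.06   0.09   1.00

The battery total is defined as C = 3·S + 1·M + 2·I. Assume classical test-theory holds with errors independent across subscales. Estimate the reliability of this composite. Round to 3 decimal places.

0.842

Var(C) = 3² + 1 + 2² + 2·[3·0.37 + 6·0.06 + 2·0.09] = 14 + 3.3 = 17.3.
Because errors are independent across components, Cov(Tᵢ,Tⱼ) = Cov(Xᵢ,Xⱼ); the off-diagonal part of the true-score variance is the same as above.
True-score variance = [3²·0.89 + 0.57 + 2²·0.67] + 3.3 = 11.26 + 3.3 = 14.56.
Reliability = 14.56 / 17.3 = 0.842.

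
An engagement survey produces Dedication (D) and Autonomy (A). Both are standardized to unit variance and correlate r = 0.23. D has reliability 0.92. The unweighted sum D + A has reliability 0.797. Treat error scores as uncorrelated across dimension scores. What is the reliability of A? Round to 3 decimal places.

Var(D+A) = 2 + 2·0.23 = 2.460.
True-score variance = ρ_D + ρ_A + 2·0.23, so 0.797 = (0.92 + ρ_A + 0.46) / 2.460.
ρ_A = 0.797·2.460 − 0.92 − 0.46 = 0.581.

0.581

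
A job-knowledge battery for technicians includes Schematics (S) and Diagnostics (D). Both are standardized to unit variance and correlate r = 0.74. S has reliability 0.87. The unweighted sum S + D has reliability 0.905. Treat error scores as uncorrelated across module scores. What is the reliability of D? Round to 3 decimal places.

0.799

Var(S+D) = 2 + 2·0.74 = 3.480.
True-score variance = ρ_S + ρ_D + 2·0.74, so 0.905 = (0.87 + ρ_D + 1.48) / 3.480.
ρ_D = 0.905·3.480 − 0.87 − 1.48 = 0.799.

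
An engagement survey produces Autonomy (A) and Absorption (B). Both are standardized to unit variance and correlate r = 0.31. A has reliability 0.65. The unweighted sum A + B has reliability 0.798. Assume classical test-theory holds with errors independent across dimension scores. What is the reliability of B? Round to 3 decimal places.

Var(A+B) = 2 + 2·0.31 = 2.620.
True-score variance = ρ_A + ρ_B + 2·0.31, so 0.798 = (0.65 + ρ_B + 0.62) / 2.620.
ρ_B = 0.798·2.620 − 0.65 − 0.62 = 0.821.

0.821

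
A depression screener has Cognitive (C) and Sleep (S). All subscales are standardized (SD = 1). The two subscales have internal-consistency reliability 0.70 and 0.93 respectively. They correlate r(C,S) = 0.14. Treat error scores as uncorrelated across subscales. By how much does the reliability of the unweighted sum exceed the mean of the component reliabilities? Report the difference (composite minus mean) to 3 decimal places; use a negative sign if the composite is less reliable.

0.023

Var(sum) = 2 + 0.28 = 2.28; true-score variance = 1.63 + 0.28 = 1.91; composite reliability = 0.8377.
Mean component reliability = 0.8150.
Difference = 0.8377 − 0.8150 = 0.023.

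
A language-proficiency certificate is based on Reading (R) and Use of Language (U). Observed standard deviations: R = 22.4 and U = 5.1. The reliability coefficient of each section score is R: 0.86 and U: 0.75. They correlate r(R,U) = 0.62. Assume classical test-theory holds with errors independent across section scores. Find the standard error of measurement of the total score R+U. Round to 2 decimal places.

8.76

Var(total) = 527.77 + 141.658 = 669.428.
True-score variance = 451.021 + 141.658 = 592.679, so reliability = 0.8854.
Error variance = 669.428 − 592.679 = 76.7489; SEM = √76.7489 = 8.76.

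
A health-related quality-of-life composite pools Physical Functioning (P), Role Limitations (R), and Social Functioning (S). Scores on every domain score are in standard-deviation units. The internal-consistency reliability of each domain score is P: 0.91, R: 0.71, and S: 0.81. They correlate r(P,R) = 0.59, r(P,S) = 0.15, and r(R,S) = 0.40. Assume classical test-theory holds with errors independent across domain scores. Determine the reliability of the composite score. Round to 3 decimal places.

Var(P+R+S) = 3 + 2·[0.59 + 0.15 + 0.40] = 3 + 2.28 = 5.28.
Because errors are independent across components, Cov(Tᵢ,Tⱼ) = Cov(Xᵢ,Xⱼ); the off-diagonal part of the true-score variance is the same as above.
True-score variance = [0.91 + 0.71 + 0.81] + 2.28 = 2.43 + 2.28 = 4.71.
Reliability = 4.71 / 5.28 = 0.892.

0.892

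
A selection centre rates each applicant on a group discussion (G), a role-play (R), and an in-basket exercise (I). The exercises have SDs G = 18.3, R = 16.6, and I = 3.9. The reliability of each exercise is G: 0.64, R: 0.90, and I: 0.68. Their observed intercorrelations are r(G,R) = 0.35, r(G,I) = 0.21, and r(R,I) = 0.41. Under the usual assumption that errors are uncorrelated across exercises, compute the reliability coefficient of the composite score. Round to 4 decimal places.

0.8340

Var(G+R+I) = 18.3² + 16.6² + 3.9² + 2·[18.3·16.6·0.35 + 18.3·3.9·0.21 + 16.6·3.9·0.41] = 625.66 + 295.708 = 921.368.
With uncorrelated errors the cross-covariances are all true-score covariance, so they carry over unchanged; only the diagonal terms shrink to ρᵢσᵢ².
True-score variance = [18.3²·0.64 + 16.6²·0.90 + 3.9²·0.68] + 295.708 = 472.676 + 295.708 = 768.385.
Reliability = 768.385 / 921.368 = 0.8340.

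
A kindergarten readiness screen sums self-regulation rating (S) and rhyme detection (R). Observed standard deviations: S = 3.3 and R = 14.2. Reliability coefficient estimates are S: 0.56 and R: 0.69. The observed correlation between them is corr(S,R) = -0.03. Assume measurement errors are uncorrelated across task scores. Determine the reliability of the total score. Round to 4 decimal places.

0.6791

Var(S+R) = 3.3² + 14.2² + 2·[3.3·14.2·(-0.03)] = 212.53 − 2.8116 = 209.718.
Because errors are independent across components, Cov(Tᵢ,Tⱼ) = Cov(Xᵢ,Xⱼ); the off-diagonal part of the true-score variance is the same as above.
True-score variance = [3.3²·0.56 + 14.2²·0.69] − 2.8116 = 145.23 − 2.8116 = 142.418.
Reliability = 142.418 / 209.718 = 0.6791.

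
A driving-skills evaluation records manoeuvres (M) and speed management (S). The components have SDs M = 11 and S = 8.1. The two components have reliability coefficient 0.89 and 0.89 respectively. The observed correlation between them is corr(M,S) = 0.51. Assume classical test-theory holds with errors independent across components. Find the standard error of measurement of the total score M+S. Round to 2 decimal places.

Var(total) = 186.61 + 90.882 = 277.492.
True-score variance = 166.083 + 90.882 = 256.965, so reliability = 0.9260.
Error variance = 277.492 − 256.965 = 20.5271; SEM = √20.5271 = 4.53.

4.53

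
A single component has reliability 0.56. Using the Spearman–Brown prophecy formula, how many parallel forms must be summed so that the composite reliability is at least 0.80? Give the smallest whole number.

4

k ≥ ρ*(1−ρ₁)/(ρ₁(1−ρ*)) = 0.80·0.44 / (0.56·0.20) = 3.143.
Smallest integer k = 4.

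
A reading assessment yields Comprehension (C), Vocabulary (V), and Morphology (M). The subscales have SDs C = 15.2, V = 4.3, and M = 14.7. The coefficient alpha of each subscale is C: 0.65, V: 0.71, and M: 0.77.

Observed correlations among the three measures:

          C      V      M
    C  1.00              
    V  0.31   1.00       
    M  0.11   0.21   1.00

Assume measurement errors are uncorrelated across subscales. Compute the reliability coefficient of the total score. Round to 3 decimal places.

0.766

Var(C+V+M) = 15.2² + 4.3² + 14.7² + 2·[15.2·4.3·0.31 + 15.2·14.7·0.11 + 4.3·14.7·0.21] = 465.62 + 116.228 = 581.848.
With uncorrelated errors the cross-covariances are all true-score covariance, so they carry over unchanged; only the diagonal terms shrink to ρᵢσᵢ².
True-score variance = [15.2²·0.65 + 4.3²·0.71 + 14.7²·0.77] + 116.228 = 329.693 + 116.228 = 445.921.
Reliability = 445.921 / 581.848 = 0.766.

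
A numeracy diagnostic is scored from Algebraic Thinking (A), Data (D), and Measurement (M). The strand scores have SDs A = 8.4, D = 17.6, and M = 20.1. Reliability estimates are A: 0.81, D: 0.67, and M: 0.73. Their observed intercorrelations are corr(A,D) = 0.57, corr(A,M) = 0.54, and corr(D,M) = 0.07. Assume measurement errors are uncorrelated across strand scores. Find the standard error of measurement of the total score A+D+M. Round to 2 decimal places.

Var(total) = 784.33 + 400.411 = 1184.74.
True-score variance = 559.62 + 400.411 = 960.031, so reliability = 0.8103.
Error variance = 1184.74 − 960.031 = 224.71; SEM = √224.71 = 14.99.

14.99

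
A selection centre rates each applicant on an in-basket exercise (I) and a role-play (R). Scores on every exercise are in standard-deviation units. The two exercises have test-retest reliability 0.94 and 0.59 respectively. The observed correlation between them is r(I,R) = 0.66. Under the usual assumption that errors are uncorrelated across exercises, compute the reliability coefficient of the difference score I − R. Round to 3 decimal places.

Var(I−R) = 1 + 1 − 2·0.66 = 2 − 1.32 = 0.68.
Under uncorrelated errors the observed covariances equal the true-score covariances, so only the own-variance terms attenuate.
True-score variance = [0.94 + 0.59] − 1.32 = 1.53 − 1.32 = 0.21.
Reliability = 0.21 / 0.68 = 0.309.

0.309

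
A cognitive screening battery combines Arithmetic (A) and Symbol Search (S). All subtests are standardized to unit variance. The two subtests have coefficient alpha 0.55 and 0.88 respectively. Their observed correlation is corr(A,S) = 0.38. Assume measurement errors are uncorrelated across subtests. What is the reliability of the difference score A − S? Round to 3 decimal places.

Var(A−S) = 1 + 1 − 2·0.38 = 2 − 0.76 = 1.24.
With uncorrelated errors the cross-covariances are all true-score covariance, so they carry over unchanged; only the diagonal terms shrink to ρᵢσᵢ².
True-score variance = [0.55 + 0.88] − 0.76 = 1.43 − 0.76 = 0.67.
Reliability = 0.67 / 1.24 = 0.540.

0.540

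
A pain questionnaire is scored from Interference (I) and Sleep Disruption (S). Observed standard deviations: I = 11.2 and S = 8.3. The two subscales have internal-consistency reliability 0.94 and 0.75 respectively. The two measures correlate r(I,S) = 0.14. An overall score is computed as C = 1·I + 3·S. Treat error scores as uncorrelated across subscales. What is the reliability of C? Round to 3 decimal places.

Var(C) = 11.2² + 3²·8.3² + 2·[3·11.2·8.3·0.14] = 745.45 + 78.0864 = 823.536.
Under uncorrelated errors the observed covariances equal the true-score covariances, so only the own-variance terms attenuate.
True-score variance = [11.2²·0.94 + 3²·8.3²·0.75] + 78.0864 = 582.921 + 78.0864 = 661.008.
Reliability = 661.008 / 823.536 = 0.803.

0.803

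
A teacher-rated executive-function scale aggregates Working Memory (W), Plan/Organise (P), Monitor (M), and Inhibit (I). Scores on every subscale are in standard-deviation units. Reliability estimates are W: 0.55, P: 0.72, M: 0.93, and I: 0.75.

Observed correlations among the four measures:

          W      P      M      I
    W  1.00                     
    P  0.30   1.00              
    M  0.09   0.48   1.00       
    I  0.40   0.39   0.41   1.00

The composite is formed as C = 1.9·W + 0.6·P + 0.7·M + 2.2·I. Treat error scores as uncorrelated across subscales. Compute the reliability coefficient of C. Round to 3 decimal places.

0.817

Var(C) = 1.9² + 0.6² + 0.7² + 2.2² + 2·[1.14·0.30 + 1.33·0.09 + 4.18·0.40 + 0.42·0.48 + 1.32·0.39 + 1.54·0.41] = 9.3 + 6.963 = 16.263.
Under uncorrelated errors the observed covariances equal the true-score covariances, so only the own-variance terms attenuate.
True-score variance = [1.9²·0.55 + 0.6²·0.72 + 0.7²·0.93 + 2.2²·0.75] + 6.963 = 6.3304 + 6.963 = 13.2934.
Reliability = 13.2934 / 16.263 = 0.817.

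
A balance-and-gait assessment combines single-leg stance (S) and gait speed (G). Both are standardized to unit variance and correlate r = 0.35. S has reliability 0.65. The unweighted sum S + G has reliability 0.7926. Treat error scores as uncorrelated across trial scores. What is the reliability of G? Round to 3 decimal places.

Var(S+G) = 2 + 2·0.35 = 2.700.
True-score variance = ρ_S + ρ_G + 2·0.35, so 0.7926 = (0.65 + ρ_G + 0.70) / 2.700.
ρ_G = 0.7926·2.700 − 0.65 − 0.70 = 0.790.

0.790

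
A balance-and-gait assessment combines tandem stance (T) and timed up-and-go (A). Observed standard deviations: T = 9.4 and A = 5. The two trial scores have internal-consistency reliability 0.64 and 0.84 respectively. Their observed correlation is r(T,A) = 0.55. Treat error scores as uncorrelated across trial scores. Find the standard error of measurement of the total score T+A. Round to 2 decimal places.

5.98

Var(total) = 113.36 + 51.7 = 165.06.
True-score variance = 77.5504 + 51.7 = 129.25, so reliability = 0.7831.
Error variance = 165.06 − 129.25 = 35.8096; SEM = √35.8096 = 5.98.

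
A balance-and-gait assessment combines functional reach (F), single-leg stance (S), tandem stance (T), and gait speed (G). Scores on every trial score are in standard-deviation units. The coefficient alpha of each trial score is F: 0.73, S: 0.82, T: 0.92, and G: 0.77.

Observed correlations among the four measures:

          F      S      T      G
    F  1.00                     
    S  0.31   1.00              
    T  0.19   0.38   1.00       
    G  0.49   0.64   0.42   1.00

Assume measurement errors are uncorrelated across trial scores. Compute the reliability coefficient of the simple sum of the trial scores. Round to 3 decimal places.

0.914

Var(F+S+T+G) = 4 + 2·[0.31 + 0.19 + 0.49 + 0.38 + 0.64 + 0.42] = 4 + 4.86 = 8.86.
With uncorrelated errors the cross-covariances are all true-score covariance, so they carry over unchanged; only the diagonal terms shrink to ρᵢσᵢ².
True-score variance = [0.73 + 0.82 + 0.92 + 0.77] + 4.86 = 3.24 + 4.86 = 8.1.
Reliability = 8.1 / 8.86 = 0.914.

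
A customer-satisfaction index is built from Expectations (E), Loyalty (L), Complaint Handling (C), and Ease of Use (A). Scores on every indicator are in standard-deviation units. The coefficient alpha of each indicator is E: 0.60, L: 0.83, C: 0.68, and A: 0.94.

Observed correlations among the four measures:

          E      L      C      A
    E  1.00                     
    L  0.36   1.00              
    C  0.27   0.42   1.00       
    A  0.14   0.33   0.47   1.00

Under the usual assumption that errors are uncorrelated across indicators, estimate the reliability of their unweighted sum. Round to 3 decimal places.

Var(E+L+C+A) = 4 + 2·[0.36 + 0.27 + 0.14 + 0.42 + 0.33 + 0.47] = 4 + 3.98 = 7.98.
Because errors are independent across components, Cov(Tᵢ,Tⱼ) = Cov(Xᵢ,Xⱼ); the off-diagonal part of the true-score variance is the same as above.
True-score variance = [0.60 + 0.83 + 0.68 + 0.94] + 3.98 = 3.05 + 3.98 = 7.03.
Reliability = 7.03 / 7.98 = 0.881.

0.881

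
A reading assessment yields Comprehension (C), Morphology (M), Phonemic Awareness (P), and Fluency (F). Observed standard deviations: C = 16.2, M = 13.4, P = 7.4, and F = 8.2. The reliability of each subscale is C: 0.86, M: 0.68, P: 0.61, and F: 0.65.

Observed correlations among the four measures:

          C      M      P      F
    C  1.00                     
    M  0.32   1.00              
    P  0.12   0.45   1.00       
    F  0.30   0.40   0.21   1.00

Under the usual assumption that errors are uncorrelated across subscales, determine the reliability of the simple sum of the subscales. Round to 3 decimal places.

0.863

Var(C+M+P+F) = 16.2² + 13.4² + 7.4² + 8.2² + 2·[16.2·13.4·0.32 + 16.2·7.4·0.12 + 16.2·8.2·0.30 + 13.4·7.4·0.45 + 13.4·8.2·0.40 + 7.4·8.2·0.21] = 564 + 450.04 = 1014.04.
With uncorrelated errors the cross-covariances are all true-score covariance, so they carry over unchanged; only the diagonal terms shrink to ρᵢσᵢ².
True-score variance = [16.2²·0.86 + 13.4²·0.68 + 7.4²·0.61 + 8.2²·0.65] + 450.04 = 424.909 + 450.04 = 874.949.
Reliability = 874.949 / 1014.04 = 0.863.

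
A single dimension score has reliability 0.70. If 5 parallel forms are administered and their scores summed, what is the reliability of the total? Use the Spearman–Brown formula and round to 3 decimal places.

0.921

ρ_k = kρ / (1 + (k−1)ρ) = 5·0.70 / (1 + 4·0.70) = 3.500 / 3.800 = 0.921.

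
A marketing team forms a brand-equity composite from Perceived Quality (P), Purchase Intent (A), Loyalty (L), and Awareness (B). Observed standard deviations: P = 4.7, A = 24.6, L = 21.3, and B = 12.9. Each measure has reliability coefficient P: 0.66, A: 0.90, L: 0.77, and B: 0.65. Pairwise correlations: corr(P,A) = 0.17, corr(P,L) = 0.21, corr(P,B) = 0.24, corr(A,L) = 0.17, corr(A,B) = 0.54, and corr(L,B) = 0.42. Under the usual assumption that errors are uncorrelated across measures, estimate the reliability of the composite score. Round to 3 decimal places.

0.891

Var(P+A+L+B) = 4.7² + 24.6² + 21.3² + 12.9² + 2·[4.7·24.6·0.17 + 4.7·21.3·0.21 + 4.7·12.9·0.24 + 24.6·21.3·0.17 + 24.6·12.9·0.54 + 21.3·12.9·0.42] = 1247.35 + 862.147 = 2109.5.
Because errors are independent across components, Cov(Tᵢ,Tⱼ) = Cov(Xᵢ,Xⱼ); the off-diagonal part of the true-score variance is the same as above.
True-score variance = [4.7²·0.66 + 24.6²·0.90 + 21.3²·0.77 + 12.9²·0.65] + 862.147 = 1016.73 + 862.147 = 1878.88.
Reliability = 1878.88 / 2109.5 = 0.891.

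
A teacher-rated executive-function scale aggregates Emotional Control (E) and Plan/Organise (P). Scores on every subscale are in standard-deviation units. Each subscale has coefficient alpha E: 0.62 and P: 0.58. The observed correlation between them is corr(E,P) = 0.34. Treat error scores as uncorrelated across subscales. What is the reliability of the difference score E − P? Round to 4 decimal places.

Var(E−P) = 1 + 1 − 2·0.34 = 2 − 0.68 = 1.32.
Because errors are independent across components, Cov(Tᵢ,Tⱼ) = Cov(Xᵢ,Xⱼ); the off-diagonal part of the true-score variance is the same as above.
True-score variance = [0.62 + 0.58] − 0.68 = 1.2 − 0.68 = 0.52.
Reliability = 0.52 / 1.32 = 0.3939.

0.3939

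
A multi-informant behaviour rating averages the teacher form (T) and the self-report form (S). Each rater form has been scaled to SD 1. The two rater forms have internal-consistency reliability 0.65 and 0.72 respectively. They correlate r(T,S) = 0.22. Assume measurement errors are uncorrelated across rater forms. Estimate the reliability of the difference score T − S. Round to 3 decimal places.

0.596

Var(T−S) = 1 + 1 − 2·0.22 = 2 − 0.44 = 1.56.
With uncorrelated errors the cross-covariances are all true-score covariance, so they carry over unchanged; only the diagonal terms shrink to ρᵢσᵢ².
True-score variance = [0.65 + 0.72] − 0.44 = 1.37 − 0.44 = 0.93.
Reliability = 0.93 / 1.56 = 0.596.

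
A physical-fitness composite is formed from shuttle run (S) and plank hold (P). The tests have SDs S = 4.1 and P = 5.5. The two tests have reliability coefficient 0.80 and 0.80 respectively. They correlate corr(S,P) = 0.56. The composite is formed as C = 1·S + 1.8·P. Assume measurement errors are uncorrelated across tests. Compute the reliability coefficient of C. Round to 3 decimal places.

Var(C) = 4.1² + 1.8²·5.5² + 2·[1.8·4.1·5.5·0.56] = 114.82 + 45.4608 = 160.281.
With uncorrelated errors the cross-covariances are all true-score covariance, so they carry over unchanged; only the diagonal terms shrink to ρᵢσᵢ².
True-score variance = [4.1²·0.80 + 1.8²·5.5²·0.80] + 45.4608 = 91.856 + 45.4608 = 137.317.
Reliability = 137.317 / 160.281 = 0.857.

0.857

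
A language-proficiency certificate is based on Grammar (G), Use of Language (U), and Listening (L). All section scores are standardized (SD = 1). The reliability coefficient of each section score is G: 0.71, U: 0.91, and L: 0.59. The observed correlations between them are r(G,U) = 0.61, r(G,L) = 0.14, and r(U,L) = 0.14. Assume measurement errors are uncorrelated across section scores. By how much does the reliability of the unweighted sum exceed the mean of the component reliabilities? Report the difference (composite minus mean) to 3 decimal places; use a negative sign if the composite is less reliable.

Var(sum) = 3 + 1.78 = 4.78; true-score variance = 2.21 + 1.78 = 3.99; composite reliability = 0.8347.
Mean component reliability = 0.7367.
Difference = 0.8347 − 0.7367 = 0.098.

0.098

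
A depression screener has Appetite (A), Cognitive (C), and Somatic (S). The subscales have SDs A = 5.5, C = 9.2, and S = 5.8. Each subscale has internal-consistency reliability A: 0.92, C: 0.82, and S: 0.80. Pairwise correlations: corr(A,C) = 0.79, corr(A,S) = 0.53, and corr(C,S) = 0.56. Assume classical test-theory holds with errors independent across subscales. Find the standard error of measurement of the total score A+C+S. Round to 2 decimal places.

Var(total) = 148.53 + 173.525 = 322.055.
True-score variance = 124.147 + 173.525 = 297.672, so reliability = 0.9243.
Error variance = 322.055 − 297.672 = 24.3832; SEM = √24.3832 = 4.94.

4.94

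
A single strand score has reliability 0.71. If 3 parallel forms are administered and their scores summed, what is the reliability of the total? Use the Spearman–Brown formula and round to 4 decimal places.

ρ_k = kρ / (1 + (k−1)ρ) = 3·0.71 / (1 + 2·0.71) = 2.130 / 2.420 = 0.8802.

0.8802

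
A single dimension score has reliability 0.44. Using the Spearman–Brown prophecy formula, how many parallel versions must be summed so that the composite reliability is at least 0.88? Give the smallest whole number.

k ≥ ρ*(1−ρ₁)/(ρ₁(1−ρ*)) = 0.88·0.56 / (0.44·0.12) = 9.333.
Smallest integer k = 10.

10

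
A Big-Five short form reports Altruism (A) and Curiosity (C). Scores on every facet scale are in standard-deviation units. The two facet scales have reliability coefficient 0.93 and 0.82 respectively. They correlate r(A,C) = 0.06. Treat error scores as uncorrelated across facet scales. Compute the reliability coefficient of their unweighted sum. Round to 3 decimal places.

0.882

Var(A+C) = 2 + 2·[0.06] = 2 + 0.12 = 2.12.
With uncorrelated errors the cross-covariances are all true-score covariance, so they carry over unchanged; only the diagonal terms shrink to ρᵢσᵢ².
True-score variance = [0.93 + 0.82] + 0.12 = 1.75 + 0.12 = 1.87.
Reliability = 1.87 / 2.12 = 0.882.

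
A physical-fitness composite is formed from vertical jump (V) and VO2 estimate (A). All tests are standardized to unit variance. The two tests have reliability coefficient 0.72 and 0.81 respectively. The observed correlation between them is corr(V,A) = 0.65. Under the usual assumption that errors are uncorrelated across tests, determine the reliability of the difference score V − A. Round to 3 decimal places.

Var(V−A) = 1 + 1 − 2·0.65 = 2 − 1.3 = 0.7.
Because errors are independent across components, Cov(Tᵢ,Tⱼ) = Cov(Xᵢ,Xⱼ); the off-diagonal part of the true-score variance is the same as above.
True-score variance = [0.72 + 0.81] − 1.3 = 1.53 − 1.3 = 0.23.
Reliability = 0.23 / 0.7 = 0.329.

0.329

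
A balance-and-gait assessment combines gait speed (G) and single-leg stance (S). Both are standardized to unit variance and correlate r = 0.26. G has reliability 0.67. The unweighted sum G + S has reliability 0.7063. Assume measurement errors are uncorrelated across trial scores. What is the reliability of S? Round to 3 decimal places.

Var(G+S) = 2 + 2·0.26 = 2.520.
True-score variance = ρ_G + ρ_S + 2·0.26, so 0.7063 = (0.67 + ρ_S + 0.52) / 2.520.
ρ_S = 0.7063·2.520 − 0.67 − 0.52 = 0.590.

0.590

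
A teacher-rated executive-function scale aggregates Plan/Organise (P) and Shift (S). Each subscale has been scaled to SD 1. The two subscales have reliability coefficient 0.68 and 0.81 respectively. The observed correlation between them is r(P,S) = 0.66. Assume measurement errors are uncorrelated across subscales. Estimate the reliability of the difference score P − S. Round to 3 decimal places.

0.250

Var(P−S) = 1 + 1 − 2·0.66 = 2 − 1.32 = 0.68.
Because errors are independent across components, Cov(Tᵢ,Tⱼ) = Cov(Xᵢ,Xⱼ); the off-diagonal part of the true-score variance is the same as above.
True-score variance = [0.68 + 0.81] − 1.32 = 1.49 − 1.32 = 0.17.
Reliability = 0.17 / 0.68 = 0.250.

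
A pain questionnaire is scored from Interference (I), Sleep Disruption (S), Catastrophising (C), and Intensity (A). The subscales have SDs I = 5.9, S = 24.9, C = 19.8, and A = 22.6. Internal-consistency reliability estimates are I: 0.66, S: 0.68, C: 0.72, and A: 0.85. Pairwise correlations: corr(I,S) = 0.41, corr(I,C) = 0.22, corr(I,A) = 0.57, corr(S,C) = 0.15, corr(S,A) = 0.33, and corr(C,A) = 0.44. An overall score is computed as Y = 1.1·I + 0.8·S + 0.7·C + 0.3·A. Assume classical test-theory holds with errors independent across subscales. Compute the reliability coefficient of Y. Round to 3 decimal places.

0.821

Var(Y) = 1.1²·5.9² + 0.8²·24.9² + 0.7²·19.8² + 0.3²·22.6² + 2·[0.88·5.9·24.9·0.41 + 0.77·5.9·19.8·0.22 + 0.33·5.9·22.6·0.57 + 0.56·24.9·19.8·0.15 + 0.24·24.9·22.6·0.33 + 0.21·19.8·22.6·0.44] = 676.995 + 450.411 = 1127.41.
Because errors are independent across components, Cov(Tᵢ,Tⱼ) = Cov(Xᵢ,Xⱼ); the off-diagonal part of the true-score variance is the same as above.
True-score variance = [1.1²·5.9²·0.66 + 0.8²·24.9²·0.68 + 0.7²·19.8²·0.72 + 0.3²·22.6²·0.85] + 450.411 = 475.012 + 450.411 = 925.424.
Reliability = 925.424 / 1127.41 = 0.821.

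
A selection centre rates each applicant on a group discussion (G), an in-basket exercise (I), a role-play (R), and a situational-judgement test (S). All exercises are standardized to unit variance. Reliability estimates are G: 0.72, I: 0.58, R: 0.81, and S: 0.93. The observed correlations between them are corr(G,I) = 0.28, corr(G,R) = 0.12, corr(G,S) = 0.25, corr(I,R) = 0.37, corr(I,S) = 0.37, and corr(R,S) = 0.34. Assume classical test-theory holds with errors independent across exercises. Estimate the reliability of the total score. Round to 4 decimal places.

0.8713

Var(G+I+R+S) = 4 + 2·[0.28 + 0.12 + 0.25 + 0.37 + 0.37 + 0.34] = 4 + 3.46 = 7.46.
Because errors are independent across components, Cov(Tᵢ,Tⱼ) = Cov(Xᵢ,Xⱼ); the off-diagonal part of the true-score variance is the same as above.
True-score variance = [0.72 + 0.58 + 0.81 + 0.93] + 3.46 = 3.04 + 3.46 = 6.5.
Reliability = 6.5 / 7.46 = 0.8713.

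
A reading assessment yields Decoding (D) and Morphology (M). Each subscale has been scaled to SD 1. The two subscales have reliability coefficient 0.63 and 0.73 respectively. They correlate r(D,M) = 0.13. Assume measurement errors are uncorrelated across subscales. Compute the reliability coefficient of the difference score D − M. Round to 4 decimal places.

Var(D−M) = 1 + 1 − 2·0.13 = 2 − 0.26 = 1.74.
Under uncorrelated errors the observed covariances equal the true-score covariances, so only the own-variance terms attenuate.
True-score variance = [0.63 + 0.73] − 0.26 = 1.36 − 0.26 = 1.1.
Reliability = 1.1 / 1.74 = 0.6322.

0.6322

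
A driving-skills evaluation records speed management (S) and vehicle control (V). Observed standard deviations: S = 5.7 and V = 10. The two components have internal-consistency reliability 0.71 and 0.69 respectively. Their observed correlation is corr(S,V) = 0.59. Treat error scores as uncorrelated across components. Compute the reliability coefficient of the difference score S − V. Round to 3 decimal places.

Var(S−V) = 5.7² + 10² − 2·5.7·10·0.59 = 132.49 − 67.26 = 65.23.
With uncorrelated errors the cross-covariances are all true-score covariance, so they carry over unchanged; only the diagonal terms shrink to ρᵢσᵢ².
True-score variance = [5.7²·0.71 + 10²·0.69] − 67.26 = 92.0679 − 67.26 = 24.8079.
Reliability = 24.8079 / 65.23 = 0.380.

0.380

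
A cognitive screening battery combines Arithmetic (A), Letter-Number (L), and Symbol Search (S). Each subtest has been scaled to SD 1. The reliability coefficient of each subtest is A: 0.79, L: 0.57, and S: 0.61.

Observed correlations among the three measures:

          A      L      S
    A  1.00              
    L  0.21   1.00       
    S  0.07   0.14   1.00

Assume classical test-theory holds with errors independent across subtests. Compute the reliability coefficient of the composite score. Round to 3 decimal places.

0.732

Var(A+L+S) = 3 + 2·[0.21 + 0.07 + 0.14] = 3 + 0.84 = 3.84.
With uncorrelated errors the cross-covariances are all true-score covariance, so they carry over unchanged; only the diagonal terms shrink to ρᵢσᵢ².
True-score variance = [0.79 + 0.57 + 0.61] + 0.84 = 1.97 + 0.84 = 2.81.
Reliability = 2.81 / 3.84 = 0.732.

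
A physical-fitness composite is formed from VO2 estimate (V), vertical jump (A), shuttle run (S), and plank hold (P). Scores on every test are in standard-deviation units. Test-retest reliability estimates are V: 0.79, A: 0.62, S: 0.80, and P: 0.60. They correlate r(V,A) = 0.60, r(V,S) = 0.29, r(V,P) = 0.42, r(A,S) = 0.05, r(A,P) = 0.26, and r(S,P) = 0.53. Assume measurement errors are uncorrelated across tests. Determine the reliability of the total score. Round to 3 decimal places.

0.857

Var(V+A+S+P) = 4 + 2·[0.60 + 0.29 + 0.42 + 0.05 + 0.26 + 0.53] = 4 + 4.3 = 8.3.
Under uncorrelated errors the observed covariances equal the true-score covariances, so only the own-variance terms attenuate.
True-score variance = [0.79 + 0.62 + 0.80 + 0.60] + 4.3 = 2.81 + 4.3 = 7.11.
Reliability = 7.11 / 8.3 = 0.857.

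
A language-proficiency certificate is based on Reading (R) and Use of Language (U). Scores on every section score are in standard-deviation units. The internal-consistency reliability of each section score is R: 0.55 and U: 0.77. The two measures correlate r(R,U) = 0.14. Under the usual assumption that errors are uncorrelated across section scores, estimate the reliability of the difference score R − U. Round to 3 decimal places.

0.605

Var(R−U) = 1 + 1 − 2·0.14 = 2 − 0.28 = 1.72.
Under uncorrelated errors the observed covariances equal the true-score covariances, so only the own-variance terms attenuate.
True-score variance = [0.55 + 0.77] − 0.28 = 1.32 − 0.28 = 1.04.
Reliability = 1.04 / 1.72 = 0.605.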